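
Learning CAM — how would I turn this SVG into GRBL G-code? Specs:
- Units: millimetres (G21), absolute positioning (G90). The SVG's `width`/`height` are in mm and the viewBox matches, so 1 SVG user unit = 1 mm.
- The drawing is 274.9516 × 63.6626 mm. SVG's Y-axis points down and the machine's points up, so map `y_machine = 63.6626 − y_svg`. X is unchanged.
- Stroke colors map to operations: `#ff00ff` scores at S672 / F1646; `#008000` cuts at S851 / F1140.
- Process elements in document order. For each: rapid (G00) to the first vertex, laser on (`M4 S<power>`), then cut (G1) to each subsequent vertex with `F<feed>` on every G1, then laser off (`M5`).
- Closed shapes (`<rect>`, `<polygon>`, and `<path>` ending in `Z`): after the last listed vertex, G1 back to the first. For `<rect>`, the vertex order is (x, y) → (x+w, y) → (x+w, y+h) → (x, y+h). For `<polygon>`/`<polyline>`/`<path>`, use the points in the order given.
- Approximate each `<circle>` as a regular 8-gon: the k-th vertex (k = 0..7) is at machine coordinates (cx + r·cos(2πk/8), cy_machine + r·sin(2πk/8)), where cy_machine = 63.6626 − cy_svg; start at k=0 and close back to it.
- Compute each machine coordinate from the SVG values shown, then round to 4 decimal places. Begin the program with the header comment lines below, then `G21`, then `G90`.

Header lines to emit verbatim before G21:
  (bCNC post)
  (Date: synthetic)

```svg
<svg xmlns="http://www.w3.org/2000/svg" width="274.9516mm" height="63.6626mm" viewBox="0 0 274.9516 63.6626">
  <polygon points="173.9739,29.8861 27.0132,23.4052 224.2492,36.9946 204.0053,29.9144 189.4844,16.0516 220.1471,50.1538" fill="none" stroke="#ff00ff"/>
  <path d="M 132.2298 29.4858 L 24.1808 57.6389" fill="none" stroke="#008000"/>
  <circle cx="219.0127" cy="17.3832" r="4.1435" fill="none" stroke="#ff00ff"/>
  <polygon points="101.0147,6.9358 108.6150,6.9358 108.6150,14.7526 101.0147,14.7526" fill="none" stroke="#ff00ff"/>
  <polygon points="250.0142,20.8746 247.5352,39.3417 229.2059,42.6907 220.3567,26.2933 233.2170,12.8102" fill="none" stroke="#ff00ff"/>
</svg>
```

Since the viewBox matches the mm dimensions, user units are millimetres directly. The only transform is the Y-flip y_m = 63.6626 − y_svg.

Shape 1 is a closed polygon drawn with `<polygon>`. Its stroke #ff00ff means score at S672, F1646. After flipping Y the toolpath is (173.9739,33.7765) → (27.0132,40.2574) → (224.2492,26.6680) → (204.0053,33.7482) → (189.4844,47.6110) → (220.1471,13.5088) → (173.9739,33.7765), returning to the start.

Shape 2 is a line segment drawn with `<path>`. Its stroke #008000 means cut at S851, F1140. After flipping Y the toolpath is (132.2298,34.1768) → (24.1808,6.0237).

Shape 3 is a circle drawn with `<circle>`. Its stroke #ff00ff means score at S672, F1646. After flipping Y the toolpath is (223.1562,46.2794) → (221.9426,49.2093) → (219.0127,50.4229) → (216.0828,49.2093) → (214.8692,46.2794) → (216.0828,43.3495) → (219.0127,42.1359) → (221.9426,43.3495) → (223.1562,46.2794), returning to the start.

Shape 4 is a rectangle drawn with `<polygon>`. Its stroke #ff00ff means score at S672, F1646. After flipping Y the toolpath is (101.0147,56.7268) → (108.6150,56.7268) → (108.6150,48.9100) → (101.0147,48.9100) → (101.0147,56.7268), returning to the start.

Shape 5 is a regular polygon drawn with `<polygon>`. Its stroke #ff00ff means score at S672, F1646. After flipping Y the toolpath is (250.0142,42.7880) → (247.5352,24.3209) → (229.2059,20.9719) → (220.3567,37.3693) → (233.2170,50.8524) → (250.0142,42.7880), returning to the start.

(bCNC post)
(Date: synthetic)
G21
G90
G00 X173.9739 Y33.7765
M4 S672
G1 X27.0132 Y40.2574 F1646
G1 X224.2492 Y26.6680 F1646
G1 X204.0053 Y33.7482 F1646
G1 X189.4844 Y47.6110 F1646
G1 X220.1471 Y13.5088 F1646
G1 X173.9739 Y33.7765 F1646
M5
G00 X132.2298 Y34.1768
M4 S851
G1 X24.1808 Y6.0237 F1140
M5
G00 X223.1562 Y46.2794
M4 S672
G1 X221.9426 Y49.2093 F1646
G1 X219.0127 Y50.4229 F1646
G1 X216.0828 Y49.2093 F1646
G1 X214.8692 Y46.2794 F1646
G1 X216.0828 Y43.3495 F1646
G1 X219.0127 Y42.1359 F1646
G1 X221.9426 Y43.3495 F1646
G1 X223.1562 Y46.2794 F1646
M5
G00 X101.0147 Y56.7268
M4 S672
G1 X108.6150 Y56.7268 F1646
G1 X108.6150 Y48.9100 F1646
G1 X101.0147 Y48.9100 F1646
G1 X101.0147 Y56.7268 F1646
M5
G00 X250.0142 Y42.7880
M4 S672
G1 X247.5352 Y24.3209 F1646
G1 X229.2059 Y20.9719 F1646
G1 X220.3567 Y37.3693 F1646
G1 X233.2170 Y50.8524 F1646
G1 X250.0142 Y42.7880 F1646
M5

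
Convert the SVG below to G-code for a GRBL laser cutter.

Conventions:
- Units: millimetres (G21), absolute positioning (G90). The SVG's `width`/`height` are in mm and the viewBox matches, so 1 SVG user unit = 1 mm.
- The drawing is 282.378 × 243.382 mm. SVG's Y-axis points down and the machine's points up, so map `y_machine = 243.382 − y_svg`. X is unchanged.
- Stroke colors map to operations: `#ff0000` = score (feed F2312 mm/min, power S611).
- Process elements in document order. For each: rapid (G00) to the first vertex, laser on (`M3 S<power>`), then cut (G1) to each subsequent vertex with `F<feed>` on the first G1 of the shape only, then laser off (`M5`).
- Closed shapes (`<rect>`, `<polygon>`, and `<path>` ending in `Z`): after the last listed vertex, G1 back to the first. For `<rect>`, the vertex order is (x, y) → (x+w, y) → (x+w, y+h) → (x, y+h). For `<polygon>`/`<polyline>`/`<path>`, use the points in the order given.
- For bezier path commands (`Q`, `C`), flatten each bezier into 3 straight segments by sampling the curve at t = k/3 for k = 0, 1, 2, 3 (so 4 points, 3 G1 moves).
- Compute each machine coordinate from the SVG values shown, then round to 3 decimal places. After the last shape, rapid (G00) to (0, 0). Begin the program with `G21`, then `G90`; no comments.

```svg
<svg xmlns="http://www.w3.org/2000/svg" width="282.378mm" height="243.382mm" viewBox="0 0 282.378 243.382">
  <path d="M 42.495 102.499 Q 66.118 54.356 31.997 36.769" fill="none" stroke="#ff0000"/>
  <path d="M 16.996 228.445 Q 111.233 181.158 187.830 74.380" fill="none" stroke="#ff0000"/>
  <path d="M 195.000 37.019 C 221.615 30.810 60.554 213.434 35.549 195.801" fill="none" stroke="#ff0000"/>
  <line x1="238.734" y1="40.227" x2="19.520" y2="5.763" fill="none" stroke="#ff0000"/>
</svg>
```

G21
G90
G00 X42.495 Y140.883
M3 S611
G1 X51.828 Y169.583 F2312
G1 X48.328 Y191.493
G1 X31.997 Y206.613
M5
G00 X16.996 Y14.937
M3 S611
G1 X77.861 Y53.072 F2312
G1 X134.805 Y104.427
G1 X187.830 Y169.002
M5
G00 X195.000 Y206.363
M3 S611
G1 X171.046 Y164.038 F2312
G1 X93.916 Y82.290
G1 X35.549 Y47.581
M5
G00 X238.734 Y203.155
M3 S611
G1 X19.520 Y237.619 F2312
M5
G00 X0.000 Y0.000

Since the viewBox matches the mm dimensions, user units are millimetres directly. The only transform is the Y-flip y_m = 243.382 − y_svg.

Shape 1 is a quadratic bezier drawn with `<path>`. Its stroke #ff0000 means score at S611, F2312. After flipping Y the toolpath is (42.495,140.883) → (51.828,169.583) → (48.328,191.493) → (31.997,206.613).

Shape 2 is a quadratic bezier drawn with `<path>`. Its stroke #ff0000 means score at S611, F2312. After flipping Y the toolpath is (16.996,14.937) → (77.861,53.072) → (134.805,104.427) → (187.830,169.002).

Shape 3 is a cubic bezier drawn with `<path>`. Its stroke #ff0000 means score at S611, F2312. After flipping Y the toolpath is (195.000,206.363) → (171.046,164.038) → (93.916,82.290) → (35.549,47.581).

Shape 4 is a line segment drawn with `<line>`. Its stroke #ff0000 means score at S611, F2312. After flipping Y the toolpath is (238.734,203.155) → (19.520,237.619).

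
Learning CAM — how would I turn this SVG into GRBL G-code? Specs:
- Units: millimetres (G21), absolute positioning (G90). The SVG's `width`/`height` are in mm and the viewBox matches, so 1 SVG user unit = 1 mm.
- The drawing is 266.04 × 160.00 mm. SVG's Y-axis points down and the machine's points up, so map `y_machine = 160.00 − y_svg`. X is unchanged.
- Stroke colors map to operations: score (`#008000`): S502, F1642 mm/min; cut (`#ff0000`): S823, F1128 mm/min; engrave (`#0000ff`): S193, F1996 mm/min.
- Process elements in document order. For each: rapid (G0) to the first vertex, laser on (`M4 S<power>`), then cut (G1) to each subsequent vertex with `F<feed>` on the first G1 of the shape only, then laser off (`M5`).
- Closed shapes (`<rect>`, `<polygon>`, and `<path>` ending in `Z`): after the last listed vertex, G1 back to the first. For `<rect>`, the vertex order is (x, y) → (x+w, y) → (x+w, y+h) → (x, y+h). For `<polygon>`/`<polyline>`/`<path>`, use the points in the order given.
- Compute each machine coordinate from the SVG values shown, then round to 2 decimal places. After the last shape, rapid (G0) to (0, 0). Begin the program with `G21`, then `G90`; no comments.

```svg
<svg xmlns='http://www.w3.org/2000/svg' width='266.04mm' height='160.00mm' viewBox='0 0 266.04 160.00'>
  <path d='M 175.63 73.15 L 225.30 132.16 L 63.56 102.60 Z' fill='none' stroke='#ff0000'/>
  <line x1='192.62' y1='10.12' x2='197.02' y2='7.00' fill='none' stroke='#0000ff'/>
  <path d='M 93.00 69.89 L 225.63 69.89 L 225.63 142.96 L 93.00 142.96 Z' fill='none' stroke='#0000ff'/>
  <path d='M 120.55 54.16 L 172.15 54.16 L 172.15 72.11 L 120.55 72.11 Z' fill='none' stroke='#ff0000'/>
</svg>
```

1 u = 1 mm; y_m = 160.00 − y.

[1] `<path>` closed polygon, #ff0000→cut S823 F1128: (175.63,86.85) → (225.30,27.84) → (63.56,57.40) → (175.63,86.85) (closed)

[2] `<line>` line segment, #0000ff→engrave S193 F1996: (192.62,149.88) → (197.02,153.00)

[3] `<path>` rectangle, #0000ff→engrave S193 F1996: (93.00,90.11) → (225.63,90.11) → (225.63,17.04) → (93.00,17.04) → (93.00,90.11) (closed)

[4] `<path>` rectangle, #ff0000→cut S823 F1128: (120.55,105.84) → (172.15,105.84) → (172.15,87.89) → (120.55,87.89) → (120.55,105.84) (closed)

G21
G90
G0 X175.63 Y86.85
M4 S823
G1 X225.30 Y27.84 F1128
G1 X63.56 Y57.40
G1 X175.63 Y86.85
M5
G0 X192.62 Y149.88
M4 S193
G1 X197.02 Y153.00 F1996
M5
G0 X93.00 Y90.11
M4 S193
G1 X225.63 Y90.11 F1996
G1 X225.63 Y17.04
G1 X93.00 Y17.04
G1 X93.00 Y90.11
M5
G0 X120.55 Y105.84
M4 S823
G1 X172.15 Y105.84 F1128
G1 X172.15 Y87.89
G1 X120.55 Y87.89
G1 X120.55 Y105.84
M5
G0 X0.00 Y0.00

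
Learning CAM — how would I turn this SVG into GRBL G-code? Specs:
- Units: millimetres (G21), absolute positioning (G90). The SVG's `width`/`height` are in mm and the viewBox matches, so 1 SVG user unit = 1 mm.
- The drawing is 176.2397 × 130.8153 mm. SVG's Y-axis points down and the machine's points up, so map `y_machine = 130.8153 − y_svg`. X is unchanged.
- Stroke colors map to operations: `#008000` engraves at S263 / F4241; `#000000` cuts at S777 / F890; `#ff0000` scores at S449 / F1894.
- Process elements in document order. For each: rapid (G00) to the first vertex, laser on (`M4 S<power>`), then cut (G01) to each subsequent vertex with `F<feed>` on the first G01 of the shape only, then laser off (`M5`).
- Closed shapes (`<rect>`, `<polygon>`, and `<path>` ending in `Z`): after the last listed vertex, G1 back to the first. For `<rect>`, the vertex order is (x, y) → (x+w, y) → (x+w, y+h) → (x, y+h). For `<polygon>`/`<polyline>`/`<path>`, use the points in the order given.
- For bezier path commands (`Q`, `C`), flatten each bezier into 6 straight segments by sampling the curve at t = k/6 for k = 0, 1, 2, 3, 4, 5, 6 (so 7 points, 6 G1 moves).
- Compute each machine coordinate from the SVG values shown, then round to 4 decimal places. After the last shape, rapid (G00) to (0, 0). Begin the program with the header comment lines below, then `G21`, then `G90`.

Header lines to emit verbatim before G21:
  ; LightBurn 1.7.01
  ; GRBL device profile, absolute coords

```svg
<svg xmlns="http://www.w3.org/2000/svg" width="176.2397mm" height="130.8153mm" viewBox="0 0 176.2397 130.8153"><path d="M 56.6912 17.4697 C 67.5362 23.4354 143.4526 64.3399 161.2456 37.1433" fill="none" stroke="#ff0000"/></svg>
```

; LightBurn 1.7.01
; GRBL device profile, absolute coords
G21
G90
G00 X56.6912 Y113.3456
M4 S449
G01 X66.9660 Y107.9282 F1894
G01 X84.6639 Y99.5499
G01 X106.3629 Y91.0729
G01 X128.6409 Y85.3595
G01 X148.0758 Y85.2718
G01 X161.2456 Y93.6720
M5
G00 X0.0000 Y0.0000

1 u = 1 mm; y_m = 130.8153 − y.

[1] `<path>` cubic bezier, #ff0000→score S449 F1894: (56.6912,113.3456) → (66.9660,107.9282) → (84.6639,99.5499) → (106.3629,91.0729) → (128.6409,85.3595) → (148.0758,85.2718) → (161.2456,93.6720)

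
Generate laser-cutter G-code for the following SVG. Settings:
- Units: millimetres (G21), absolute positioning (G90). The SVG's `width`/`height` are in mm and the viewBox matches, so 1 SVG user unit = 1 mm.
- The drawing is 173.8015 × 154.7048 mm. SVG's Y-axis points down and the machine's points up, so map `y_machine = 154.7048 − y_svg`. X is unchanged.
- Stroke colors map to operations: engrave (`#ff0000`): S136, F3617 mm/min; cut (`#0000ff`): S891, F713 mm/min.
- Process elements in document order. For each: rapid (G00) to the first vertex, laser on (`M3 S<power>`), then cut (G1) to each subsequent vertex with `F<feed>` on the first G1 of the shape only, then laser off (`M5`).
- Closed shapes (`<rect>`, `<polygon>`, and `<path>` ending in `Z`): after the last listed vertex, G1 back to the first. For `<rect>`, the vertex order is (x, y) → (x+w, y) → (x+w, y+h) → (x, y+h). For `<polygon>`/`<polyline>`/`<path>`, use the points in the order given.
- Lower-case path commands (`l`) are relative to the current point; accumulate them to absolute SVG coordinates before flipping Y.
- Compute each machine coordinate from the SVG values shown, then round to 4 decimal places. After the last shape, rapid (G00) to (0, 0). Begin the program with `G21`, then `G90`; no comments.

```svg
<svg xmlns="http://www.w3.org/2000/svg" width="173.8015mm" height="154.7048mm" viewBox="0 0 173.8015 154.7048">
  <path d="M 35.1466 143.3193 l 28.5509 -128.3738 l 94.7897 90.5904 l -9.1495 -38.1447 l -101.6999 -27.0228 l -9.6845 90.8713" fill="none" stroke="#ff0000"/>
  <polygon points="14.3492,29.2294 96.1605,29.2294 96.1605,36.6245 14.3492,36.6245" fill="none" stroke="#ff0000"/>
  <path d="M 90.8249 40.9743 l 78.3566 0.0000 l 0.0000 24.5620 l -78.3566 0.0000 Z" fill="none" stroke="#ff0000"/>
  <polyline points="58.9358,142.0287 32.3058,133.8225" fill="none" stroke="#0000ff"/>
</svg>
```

viewBox `0 0 173.8015 154.7048` with mm width/height → 1 unit = 1 mm. Flip: y_m = 154.7048 − y_svg.

**Shape 1** — `<path>` open polyline, stroke `#ff0000` → engrave (S136, F3617). Machine vertices: (35.1466,11.3855) → (63.6975,139.7593) → (158.4872,49.1689) → (149.3377,87.3136) → (47.6378,114.3364) → (37.9533,23.4651). Open path.

**Shape 2** — `<polygon>` rectangle, stroke `#ff0000` → engrave (S136, F3617). Machine vertices: (14.3492,125.4754) → (96.1605,125.4754) → (96.1605,118.0803) → (14.3492,118.0803) → (14.3492,125.4754). Closed: final G1 returns to the first vertex.

**Shape 3** — `<path>` rectangle, stroke `#ff0000` → engrave (S136, F3617). Machine vertices: (90.8249,113.7305) → (169.1815,113.7305) → (169.1815,89.1685) → (90.8249,89.1685) → (90.8249,113.7305). Closed: final G1 returns to the first vertex.

**Shape 4** — `<polyline>` line segment, stroke `#0000ff` → cut (S891, F713). Machine vertices: (58.9358,12.6761) → (32.3058,20.8823). Open path.

G21
G90
G00 X35.1466 Y11.3855
M3 S136
G1 X63.6975 Y139.7593 F3617
G1 X158.4872 Y49.1689
G1 X149.3377 Y87.3136
G1 X47.6378 Y114.3364
G1 X37.9533 Y23.4651
M5
G00 X14.3492 Y125.4754
M3 S136
G1 X96.1605 Y125.4754 F3617
G1 X96.1605 Y118.0803
G1 X14.3492 Y118.0803
G1 X14.3492 Y125.4754
M5
G00 X90.8249 Y113.7305
M3 S136
G1 X169.1815 Y113.7305 F3617
G1 X169.1815 Y89.1685
G1 X90.8249 Y89.1685
G1 X90.8249 Y113.7305
M5
G00 X58.9358 Y12.6761
M3 S891
G1 X32.3058 Y20.8823 F713
M5
G00 X0.0000 Y0.0000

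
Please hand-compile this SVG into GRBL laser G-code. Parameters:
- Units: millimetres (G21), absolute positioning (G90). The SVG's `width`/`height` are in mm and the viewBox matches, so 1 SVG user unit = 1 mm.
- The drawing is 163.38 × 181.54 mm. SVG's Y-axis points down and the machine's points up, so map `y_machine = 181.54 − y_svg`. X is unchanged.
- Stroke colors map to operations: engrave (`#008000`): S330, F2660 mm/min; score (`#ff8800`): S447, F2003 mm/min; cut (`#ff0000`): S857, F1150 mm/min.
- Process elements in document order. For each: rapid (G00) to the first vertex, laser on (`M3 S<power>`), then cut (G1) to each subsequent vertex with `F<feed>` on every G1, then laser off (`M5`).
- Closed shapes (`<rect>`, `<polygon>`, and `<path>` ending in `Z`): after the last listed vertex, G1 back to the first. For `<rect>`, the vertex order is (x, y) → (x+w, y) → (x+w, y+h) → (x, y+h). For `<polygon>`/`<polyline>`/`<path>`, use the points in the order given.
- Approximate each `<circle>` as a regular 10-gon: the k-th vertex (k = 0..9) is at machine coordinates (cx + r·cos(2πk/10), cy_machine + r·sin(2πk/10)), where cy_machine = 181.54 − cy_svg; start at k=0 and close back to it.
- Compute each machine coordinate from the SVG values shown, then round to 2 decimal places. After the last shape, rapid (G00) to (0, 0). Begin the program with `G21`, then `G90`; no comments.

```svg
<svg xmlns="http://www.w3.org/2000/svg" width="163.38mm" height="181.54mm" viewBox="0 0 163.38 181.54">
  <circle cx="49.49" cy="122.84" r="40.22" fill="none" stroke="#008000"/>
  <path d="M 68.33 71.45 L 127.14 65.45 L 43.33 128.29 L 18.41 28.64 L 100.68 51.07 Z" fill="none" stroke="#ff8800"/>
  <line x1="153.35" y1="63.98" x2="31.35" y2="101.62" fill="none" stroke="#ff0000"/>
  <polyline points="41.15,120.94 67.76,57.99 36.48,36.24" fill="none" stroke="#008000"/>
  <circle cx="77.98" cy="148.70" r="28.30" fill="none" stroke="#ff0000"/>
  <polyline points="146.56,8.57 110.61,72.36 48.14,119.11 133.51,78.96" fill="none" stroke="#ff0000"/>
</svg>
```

Since the viewBox matches the mm dimensions, user units are millimetres directly. The only transform is the Y-flip y_m = 181.54 − y_svg.

Shape 1 is a circle drawn with `<circle>`. Its stroke #008000 means engrave at S330, F2660. After flipping Y the toolpath is (89.71,58.70) → (82.03,82.34) → (61.92,96.95) → (37.06,96.95) → (16.95,82.34) → (9.27,58.70) → (16.95,35.06) → (37.06,20.45) → (61.92,20.45) → (82.03,35.06) → (89.71,58.70), returning to the start.

Shape 2 is a closed polygon drawn with `<path>`. Its stroke #ff8800 means score at S447, F2003. After flipping Y the toolpath is (68.33,110.09) → (127.14,116.09) → (43.33,53.25) → (18.41,152.90) → (100.68,130.47) → (68.33,110.09), returning to the start.

Shape 3 is a line segment drawn with `<line>`. Its stroke #ff0000 means cut at S857, F1150. After flipping Y the toolpath is (153.35,117.56) → (31.35,79.92).

Shape 4 is a open polyline drawn with `<polyline>`. Its stroke #008000 means engrave at S330, F2660. After flipping Y the toolpath is (41.15,60.60) → (67.76,123.55) → (36.48,145.30).

Shape 5 is a circle drawn with `<circle>`. Its stroke #ff0000 means cut at S857, F1150. After flipping Y the toolpath is (106.28,32.84) → (100.88,49.47) → (86.73,59.75) → (69.23,59.75) → (55.08,49.47) → (49.68,32.84) → (55.08,16.21) → (69.23,5.93) → (86.73,5.93) → (100.88,16.21) → (106.28,32.84), returning to the start.

Shape 6 is a open polyline drawn with `<polyline>`. Its stroke #ff0000 means cut at S857, F1150. After flipping Y the toolpath is (146.56,172.97) → (110.61,109.18) → (48.14,62.43) → (133.51,102.58).

G21
G90
G00 X89.71 Y58.70
M3 S330
G1 X82.03 Y82.34 F2660
G1 X61.92 Y96.95 F2660
G1 X37.06 Y96.95 F2660
G1 X16.95 Y82.34 F2660
G1 X9.27 Y58.70 F2660
G1 X16.95 Y35.06 F2660
G1 X37.06 Y20.45 F2660
G1 X61.92 Y20.45 F2660
G1 X82.03 Y35.06 F2660
G1 X89.71 Y58.70 F2660
M5
G00 X68.33 Y110.09
M3 S447
G1 X127.14 Y116.09 F2003
G1 X43.33 Y53.25 F2003
G1 X18.41 Y152.90 F2003
G1 X100.68 Y130.47 F2003
G1 X68.33 Y110.09 F2003
M5
G00 X153.35 Y117.56
M3 S857
G1 X31.35 Y79.92 F1150
M5
G00 X41.15 Y60.60
M3 S330
G1 X67.76 Y123.55 F2660
G1 X36.48 Y145.30 F2660
M5
G00 X106.28 Y32.84
M3 S857
G1 X100.88 Y49.47 F1150
G1 X86.73 Y59.75 F1150
G1 X69.23 Y59.75 F1150
G1 X55.08 Y49.47 F1150
G1 X49.68 Y32.84 F1150
G1 X55.08 Y16.21 F1150
G1 X69.23 Y5.93 F1150
G1 X86.73 Y5.93 F1150
G1 X100.88 Y16.21 F1150
G1 X106.28 Y32.84 F1150
M5
G00 X146.56 Y172.97
M3 S857
G1 X110.61 Y109.18 F1150
G1 X48.14 Y62.43 F1150
G1 X133.51 Y102.58 F1150
M5
G00 X0.00 Y0.00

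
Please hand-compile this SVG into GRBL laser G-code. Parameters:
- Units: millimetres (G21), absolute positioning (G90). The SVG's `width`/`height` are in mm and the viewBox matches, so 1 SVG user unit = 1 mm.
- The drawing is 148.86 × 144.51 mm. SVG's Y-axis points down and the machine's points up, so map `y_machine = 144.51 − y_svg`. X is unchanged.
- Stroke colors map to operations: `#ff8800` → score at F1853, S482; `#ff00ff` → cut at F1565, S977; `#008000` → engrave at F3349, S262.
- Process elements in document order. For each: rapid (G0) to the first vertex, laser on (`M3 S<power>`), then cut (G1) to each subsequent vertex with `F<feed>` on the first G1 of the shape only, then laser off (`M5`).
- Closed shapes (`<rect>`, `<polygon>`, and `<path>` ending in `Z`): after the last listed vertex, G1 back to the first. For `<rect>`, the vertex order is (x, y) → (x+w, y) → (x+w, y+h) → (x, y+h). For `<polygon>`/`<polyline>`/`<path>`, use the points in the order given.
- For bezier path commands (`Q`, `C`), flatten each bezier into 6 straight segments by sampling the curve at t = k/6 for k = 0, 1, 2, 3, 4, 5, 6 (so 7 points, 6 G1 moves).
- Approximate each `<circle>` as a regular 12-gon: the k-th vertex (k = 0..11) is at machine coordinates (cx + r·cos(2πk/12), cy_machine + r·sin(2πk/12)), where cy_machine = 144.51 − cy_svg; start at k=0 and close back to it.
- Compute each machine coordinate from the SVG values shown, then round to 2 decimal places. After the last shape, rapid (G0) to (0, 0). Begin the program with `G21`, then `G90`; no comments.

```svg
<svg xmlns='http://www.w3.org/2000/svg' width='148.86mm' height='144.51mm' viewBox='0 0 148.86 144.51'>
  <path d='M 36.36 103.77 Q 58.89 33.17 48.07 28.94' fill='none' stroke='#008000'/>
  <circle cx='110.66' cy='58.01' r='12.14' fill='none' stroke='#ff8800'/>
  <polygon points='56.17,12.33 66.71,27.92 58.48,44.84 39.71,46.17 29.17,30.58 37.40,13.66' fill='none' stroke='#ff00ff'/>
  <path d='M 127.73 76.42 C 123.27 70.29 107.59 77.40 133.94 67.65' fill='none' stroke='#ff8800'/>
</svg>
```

viewBox `0 0 148.86 144.51` with mm width/height → 1 unit = 1 mm. Flip: y_m = 144.51 − y_svg.

**Shape 1** — `<path>` quadratic bezier, stroke `#008000` → engrave (S262, F3349). Control points (SVG): P0=(36.36,103.77), P1=(58.89,33.17), P2=(48.07,28.94); sampled at t=k/6. Machine vertices: (36.36,40.74) → (42.94,62.43) → (47.67,80.43) → (50.55,94.75) → (51.58,105.38) → (50.75,112.32) → (48.07,115.57). Open path.

**Shape 2** — `<circle>` circle, stroke `#ff8800` → score (S482, F1853). Machine vertices: (122.80,86.50) → (121.17,92.57) → (116.73,97.01) → (110.66,98.64) → (104.59,97.01) → (100.15,92.57) → (98.52,86.50) → (100.15,80.43) → (104.59,75.99) → (110.66,74.36) → (116.73,75.99) → (121.17,80.43) → (122.80,86.50). Closed: final G1 returns to the first vertex.

**Shape 3** — `<polygon>` regular polygon, stroke `#ff00ff` → cut (S977, F1565). Machine vertices: (56.17,132.18) → (66.71,116.59) → (58.48,99.67) → (39.71,98.34) → (29.17,113.93) → (37.40,130.85) → (56.17,132.18). Closed: final G1 returns to the first vertex.

**Shape 4** — `<path>` cubic bezier, stroke `#ff8800` → score (S482, F1853). Control points (SVG): P0=(127.73,76.42), P1=(123.27,70.29), P2=(107.59,77.40), P3=(133.94,67.65); sampled at t=k/6. Machine vertices: (127.73,68.09) → (124.81,70.19) → (121.50,70.92) → (119.28,71.12) → (119.63,71.62) → (124.02,73.25) → (133.94,76.86). Open path.

G21
G90
G0 X36.36 Y40.74
M3 S262
G1 X42.94 Y62.43 F3349
G1 X47.67 Y80.43
G1 X50.55 Y94.75
G1 X51.58 Y105.38
G1 X50.75 Y112.32
G1 X48.07 Y115.57
M5
G0 X122.80 Y86.50
M3 S482
G1 X121.17 Y92.57 F1853
G1 X116.73 Y97.01
G1 X110.66 Y98.64
G1 X104.59 Y97.01
G1 X100.15 Y92.57
G1 X98.52 Y86.50
G1 X100.15 Y80.43
G1 X104.59 Y75.99
G1 X110.66 Y74.36
G1 X116.73 Y75.99
G1 X121.17 Y80.43
G1 X122.80 Y86.50
M5
G0 X56.17 Y132.18
M3 S977
G1 X66.71 Y116.59 F1565
G1 X58.48 Y99.67
G1 X39.71 Y98.34
G1 X29.17 Y113.93
G1 X37.40 Y130.85
G1 X56.17 Y132.18
M5
G0 X127.73 Y68.09
M3 S482
G1 X124.81 Y70.19 F1853
G1 X121.50 Y70.92
G1 X119.28 Y71.12
G1 X119.63 Y71.62
G1 X124.02 Y73.25
G1 X133.94 Y76.86
M5
G0 X0.00 Y0.00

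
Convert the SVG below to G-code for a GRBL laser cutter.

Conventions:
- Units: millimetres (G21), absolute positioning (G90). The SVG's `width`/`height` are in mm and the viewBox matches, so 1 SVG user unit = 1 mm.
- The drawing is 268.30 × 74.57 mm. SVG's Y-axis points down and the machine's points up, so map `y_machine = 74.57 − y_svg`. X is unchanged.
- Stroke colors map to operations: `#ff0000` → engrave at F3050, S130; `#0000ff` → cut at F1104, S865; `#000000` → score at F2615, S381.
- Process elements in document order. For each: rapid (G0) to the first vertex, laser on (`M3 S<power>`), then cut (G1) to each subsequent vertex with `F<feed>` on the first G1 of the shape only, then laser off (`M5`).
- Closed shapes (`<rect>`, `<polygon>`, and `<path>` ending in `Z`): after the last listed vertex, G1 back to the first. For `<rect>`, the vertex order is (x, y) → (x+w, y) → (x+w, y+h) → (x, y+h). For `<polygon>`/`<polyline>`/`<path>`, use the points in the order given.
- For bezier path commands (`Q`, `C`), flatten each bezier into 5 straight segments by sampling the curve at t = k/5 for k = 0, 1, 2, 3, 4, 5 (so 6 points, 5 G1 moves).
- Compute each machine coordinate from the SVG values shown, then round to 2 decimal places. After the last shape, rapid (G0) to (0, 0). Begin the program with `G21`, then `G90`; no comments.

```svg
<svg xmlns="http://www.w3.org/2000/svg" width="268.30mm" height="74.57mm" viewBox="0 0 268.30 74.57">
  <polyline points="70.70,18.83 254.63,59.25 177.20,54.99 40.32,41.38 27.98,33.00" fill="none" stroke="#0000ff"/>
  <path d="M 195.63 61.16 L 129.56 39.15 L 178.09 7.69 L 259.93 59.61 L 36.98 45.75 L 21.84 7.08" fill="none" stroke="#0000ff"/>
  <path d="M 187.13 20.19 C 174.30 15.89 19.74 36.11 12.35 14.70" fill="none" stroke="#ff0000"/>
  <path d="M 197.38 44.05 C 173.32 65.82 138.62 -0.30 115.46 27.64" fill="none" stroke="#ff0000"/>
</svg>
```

Since the viewBox matches the mm dimensions, user units are millimetres directly. The only transform is the Y-flip y_m = 74.57 − y_svg.

Shape 1 is a open polyline drawn with `<polyline>`. Its stroke #0000ff means cut at S865, F1104. After flipping Y the toolpath is (70.70,55.74) → (254.63,15.32) → (177.20,19.58) → (40.32,33.19) → (27.98,41.57).

Shape 2 is a open polyline drawn with `<path>`. Its stroke #0000ff means cut at S865, F1104. After flipping Y the toolpath is (195.63,13.41) → (129.56,35.42) → (178.09,66.88) → (259.93,14.96) → (36.98,28.82) → (21.84,67.49).

Shape 3 is a cubic bezier drawn with `<path>`. Its stroke #ff0000 means engrave at S130, F3050. After flipping Y the toolpath is (187.13,54.38) → (164.74,54.55) → (122.19,52.00) → (73.37,49.93) → (32.13,51.49) → (12.35,59.87).

Shape 4 is a cubic bezier drawn with `<path>`. Its stroke #ff0000 means engrave at S130, F3050. After flipping Y the toolpath is (197.38,30.52) → (181.84,26.55) → (164.82,34.94) → (147.37,46.95) → (130.56,53.86) → (115.46,46.93).

G21
G90
G0 X70.70 Y55.74
M3 S865
G1 X254.63 Y15.32 F1104
G1 X177.20 Y19.58
G1 X40.32 Y33.19
G1 X27.98 Y41.57
M5
G0 X195.63 Y13.41
M3 S865
G1 X129.56 Y35.42 F1104
G1 X178.09 Y66.88
G1 X259.93 Y14.96
G1 X36.98 Y28.82
G1 X21.84 Y67.49
M5
G0 X187.13 Y54.38
M3 S130
G1 X164.74 Y54.55 F3050
G1 X122.19 Y52.00
G1 X73.37 Y49.93
G1 X32.13 Y51.49
G1 X12.35 Y59.87
M5
G0 X197.38 Y30.52
M3 S130
G1 X181.84 Y26.55 F3050
G1 X164.82 Y34.94
G1 X147.37 Y46.95
G1 X130.56 Y53.86
G1 X115.46 Y46.93
M5
G0 X0.00 Y0.00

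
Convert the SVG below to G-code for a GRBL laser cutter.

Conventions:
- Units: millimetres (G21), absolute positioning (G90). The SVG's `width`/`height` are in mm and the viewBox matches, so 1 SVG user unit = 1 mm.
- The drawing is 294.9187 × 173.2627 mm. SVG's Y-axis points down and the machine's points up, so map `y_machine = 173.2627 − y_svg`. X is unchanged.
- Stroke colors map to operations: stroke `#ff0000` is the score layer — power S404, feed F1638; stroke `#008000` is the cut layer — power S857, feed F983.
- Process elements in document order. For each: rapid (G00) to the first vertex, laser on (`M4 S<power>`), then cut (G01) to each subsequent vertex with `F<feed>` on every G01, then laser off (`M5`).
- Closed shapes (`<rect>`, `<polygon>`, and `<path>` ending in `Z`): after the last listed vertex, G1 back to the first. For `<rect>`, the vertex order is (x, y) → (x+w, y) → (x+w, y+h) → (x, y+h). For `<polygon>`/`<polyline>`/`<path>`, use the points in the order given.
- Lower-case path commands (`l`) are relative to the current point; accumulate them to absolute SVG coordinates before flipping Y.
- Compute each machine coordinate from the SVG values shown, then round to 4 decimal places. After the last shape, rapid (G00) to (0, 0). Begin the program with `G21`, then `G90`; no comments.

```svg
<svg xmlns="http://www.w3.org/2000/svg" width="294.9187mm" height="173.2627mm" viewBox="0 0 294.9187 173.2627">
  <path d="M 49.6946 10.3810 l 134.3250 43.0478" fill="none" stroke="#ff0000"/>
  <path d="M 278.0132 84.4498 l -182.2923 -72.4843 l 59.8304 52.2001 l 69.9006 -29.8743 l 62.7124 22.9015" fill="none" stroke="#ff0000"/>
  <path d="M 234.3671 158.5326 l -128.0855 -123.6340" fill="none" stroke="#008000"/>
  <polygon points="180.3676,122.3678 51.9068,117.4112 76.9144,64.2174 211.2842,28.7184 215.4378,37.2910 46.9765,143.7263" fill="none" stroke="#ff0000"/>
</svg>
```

G21
G90
G00 X49.6946 Y162.8817
M4 S404
G01 X184.0196 Y119.8339 F1638
M5
G00 X278.0132 Y88.8129
M4 S404
G01 X95.7209 Y161.2972 F1638
G01 X155.5513 Y109.0971 F1638
G01 X225.4519 Y138.9714 F1638
G01 X288.1643 Y116.0699 F1638
M5
G00 X234.3671 Y14.7301
M4 S857
G01 X106.2816 Y138.3641 F983
M5
G00 X180.3676 Y50.8949
M4 S404
G01 X51.9068 Y55.8515 F1638
G01 X76.9144 Y109.0453 F1638
G01 X211.2842 Y144.5443 F1638
G01 X215.4378 Y135.9717 F1638
G01 X46.9765 Y29.5364 F1638
G01 X180.3676 Y50.8949 F1638
M5
G00 X0.0000 Y0.0000

Since the viewBox matches the mm dimensions, user units are millimetres directly. The only transform is the Y-flip y_m = 173.2627 − y_svg.

Shape 1 is a line segment drawn with `<path>`. Its stroke #ff0000 means score at S404, F1638. After flipping Y the toolpath is (49.6946,162.8817) → (184.0196,119.8339).

Shape 2 is a open polyline drawn with `<path>`. Its stroke #ff0000 means score at S404, F1638. After flipping Y the toolpath is (278.0132,88.8129) → (95.7209,161.2972) → (155.5513,109.0971) → (225.4519,138.9714) → (288.1643,116.0699).

Shape 3 is a line segment drawn with `<path>`. Its stroke #008000 means cut at S857, F983. After flipping Y the toolpath is (234.3671,14.7301) → (106.2816,138.3641).

Shape 4 is a closed polygon drawn with `<polygon>`. Its stroke #ff0000 means score at S404, F1638. After flipping Y the toolpath is (180.3676,50.8949) → (51.9068,55.8515) → (76.9144,109.0453) → (211.2842,144.5443) → (215.4378,135.9717) → (46.9765,29.5364) → (180.3676,50.8949), returning to the start.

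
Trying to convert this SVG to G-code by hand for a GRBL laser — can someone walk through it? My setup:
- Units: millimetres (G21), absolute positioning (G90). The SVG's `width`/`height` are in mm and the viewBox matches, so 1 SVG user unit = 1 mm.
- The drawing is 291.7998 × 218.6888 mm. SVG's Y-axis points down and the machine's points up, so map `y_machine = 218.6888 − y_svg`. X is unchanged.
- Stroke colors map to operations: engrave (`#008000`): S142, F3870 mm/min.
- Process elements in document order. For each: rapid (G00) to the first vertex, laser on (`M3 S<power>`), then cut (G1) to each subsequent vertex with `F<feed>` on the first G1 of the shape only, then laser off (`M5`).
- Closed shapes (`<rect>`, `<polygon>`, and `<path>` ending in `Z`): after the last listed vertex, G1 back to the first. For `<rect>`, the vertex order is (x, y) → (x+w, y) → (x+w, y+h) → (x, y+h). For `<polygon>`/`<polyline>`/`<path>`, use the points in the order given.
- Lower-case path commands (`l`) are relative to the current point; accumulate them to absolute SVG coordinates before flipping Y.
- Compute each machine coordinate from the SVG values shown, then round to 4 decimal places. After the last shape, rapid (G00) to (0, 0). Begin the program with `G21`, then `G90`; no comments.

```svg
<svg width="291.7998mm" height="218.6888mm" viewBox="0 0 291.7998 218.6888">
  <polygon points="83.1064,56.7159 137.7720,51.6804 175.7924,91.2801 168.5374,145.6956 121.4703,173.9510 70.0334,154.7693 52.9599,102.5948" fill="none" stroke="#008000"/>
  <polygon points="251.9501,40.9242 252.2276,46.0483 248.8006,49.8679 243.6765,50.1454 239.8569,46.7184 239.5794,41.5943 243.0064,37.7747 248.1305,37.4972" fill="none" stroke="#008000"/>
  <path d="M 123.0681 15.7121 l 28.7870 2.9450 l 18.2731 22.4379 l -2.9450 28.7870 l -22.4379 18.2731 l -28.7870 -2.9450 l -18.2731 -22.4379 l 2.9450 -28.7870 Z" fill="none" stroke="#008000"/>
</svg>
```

G21
G90
G00 X83.1064 Y161.9729
M3 S142
G1 X137.7720 Y167.0084 F3870
G1 X175.7924 Y127.4087
G1 X168.5374 Y72.9932
G1 X121.4703 Y44.7378
G1 X70.0334 Y63.9195
G1 X52.9599 Y116.0940
G1 X83.1064 Y161.9729
M5
G00 X251.9501 Y177.7646
M3 S142
G1 X252.2276 Y172.6405 F3870
G1 X248.8006 Y168.8209
G1 X243.6765 Y168.5434
G1 X239.8569 Y171.9704
G1 X239.5794 Y177.0945
G1 X243.0064 Y180.9141
G1 X248.1305 Y181.1916
G1 X251.9501 Y177.7646
M5
G00 X123.0681 Y202.9767
M3 S142
G1 X151.8551 Y200.0317 F3870
G1 X170.1282 Y177.5938
G1 X167.1832 Y148.8068
G1 X144.7453 Y130.5337
G1 X115.9583 Y133.4787
G1 X97.6852 Y155.9166
G1 X100.6302 Y184.7036
G1 X123.0681 Y202.9767
M5
G00 X0.0000 Y0.0000

viewBox `0 0 291.7998 218.6888` with mm width/height → 1 unit = 1 mm. Flip: y_m = 218.6888 − y_svg.

**Shape 1** — `<polygon>` regular polygon, stroke `#008000` → engrave (S142, F3870). Machine vertices: (83.1064,161.9729) → (137.7720,167.0084) → (175.7924,127.4087) → (168.5374,72.9932) → (121.4703,44.7378) → (70.0334,63.9195) → (52.9599,116.0940) → (83.1064,161.9729). Closed: final G1 returns to the first vertex.

**Shape 2** — `<polygon>` regular polygon, stroke `#008000` → engrave (S142, F3870). Machine vertices: (251.9501,177.7646) → (252.2276,172.6405) → (248.8006,168.8209) → (243.6765,168.5434) → (239.8569,171.9704) → (239.5794,177.0945) → (243.0064,180.9141) → (248.1305,181.1916) → (251.9501,177.7646). Closed: final G1 returns to the first vertex.

**Shape 3** — `<path>` regular polygon, stroke `#008000` → engrave (S142, F3870). Machine vertices: (123.0681,202.9767) → (151.8551,200.0317) → (170.1282,177.5938) → (167.1832,148.8068) → (144.7453,130.5337) → (115.9583,133.4787) → (97.6852,155.9166) → (100.6302,184.7036) → (123.0681,202.9767). Closed: final G1 returns to the first vertex.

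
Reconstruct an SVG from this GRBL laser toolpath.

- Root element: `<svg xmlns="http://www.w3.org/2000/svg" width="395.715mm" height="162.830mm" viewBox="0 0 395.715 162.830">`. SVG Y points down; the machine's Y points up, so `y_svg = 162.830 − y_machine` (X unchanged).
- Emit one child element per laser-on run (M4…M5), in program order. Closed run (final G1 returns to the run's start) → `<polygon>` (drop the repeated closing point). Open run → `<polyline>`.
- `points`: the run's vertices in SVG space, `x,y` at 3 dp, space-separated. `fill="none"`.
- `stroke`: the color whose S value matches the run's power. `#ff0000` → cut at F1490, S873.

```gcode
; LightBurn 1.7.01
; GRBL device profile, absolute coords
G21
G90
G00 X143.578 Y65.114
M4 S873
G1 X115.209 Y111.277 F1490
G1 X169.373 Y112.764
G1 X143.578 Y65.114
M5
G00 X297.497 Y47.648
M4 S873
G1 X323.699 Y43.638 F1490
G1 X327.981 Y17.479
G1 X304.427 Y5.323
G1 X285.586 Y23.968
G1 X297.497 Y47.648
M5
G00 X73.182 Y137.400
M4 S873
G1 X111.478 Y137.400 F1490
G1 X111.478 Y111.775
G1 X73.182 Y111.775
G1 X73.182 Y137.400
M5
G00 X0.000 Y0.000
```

<svg xmlns="http://www.w3.org/2000/svg" width="395.715mm" height="162.830mm" viewBox="0 0 395.715 162.830">
  <polygon points="143.578,97.716 115.209,51.553 169.373,50.066" fill="none" stroke="#ff0000"/>
  <polygon points="297.497,115.182 323.699,119.192 327.981,145.351 304.427,157.507 285.586,138.862" fill="none" stroke="#ff0000"/>
  <polygon points="73.182,25.430 111.478,25.430 111.478,51.055 73.182,51.055" fill="none" stroke="#ff0000"/>
</svg>

y_svg = 162.830 − y_m. Every run uses S873, so all elements get stroke `#ff0000` (cut).

[1] closed run; points: 143.578,97.716 115.209,51.553 169.373,50.066

[2] closed run; points: 297.497,115.182 323.699,119.192 327.981,145.351 304.427,157.507 285.586,138.862

[3] closed run; points: 73.182,25.430 111.478,25.430 111.478,51.055 73.182,51.055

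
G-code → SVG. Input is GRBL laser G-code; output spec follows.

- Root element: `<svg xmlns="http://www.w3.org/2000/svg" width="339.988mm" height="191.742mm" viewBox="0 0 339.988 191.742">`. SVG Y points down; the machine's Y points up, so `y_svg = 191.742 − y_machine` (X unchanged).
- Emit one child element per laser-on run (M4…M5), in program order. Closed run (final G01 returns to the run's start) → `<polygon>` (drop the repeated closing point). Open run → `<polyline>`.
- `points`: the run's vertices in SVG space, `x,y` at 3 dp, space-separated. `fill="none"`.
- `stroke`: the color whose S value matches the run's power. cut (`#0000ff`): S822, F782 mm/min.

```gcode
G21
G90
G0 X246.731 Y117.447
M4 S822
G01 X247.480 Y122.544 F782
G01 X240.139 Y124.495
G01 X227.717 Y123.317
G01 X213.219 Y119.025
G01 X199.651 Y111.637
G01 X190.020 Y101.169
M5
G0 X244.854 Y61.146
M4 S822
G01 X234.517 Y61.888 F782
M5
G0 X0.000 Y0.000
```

<svg xmlns="http://www.w3.org/2000/svg" width="339.988mm" height="191.742mm" viewBox="0 0 339.988 191.742">
  <polyline points="246.731,74.295 247.480,69.198 240.139,67.247 227.717,68.425 213.219,72.717 199.651,80.105 190.020,90.573" fill="none" stroke="#0000ff"/>
  <polyline points="244.854,130.596 234.517,129.854" fill="none" stroke="#0000ff"/>
</svg>

y_svg = 191.742 − y_m. Every run uses S822, so all elements get stroke `#0000ff` (cut).

[1] open run; points: 246.731,74.295 247.480,69.198 240.139,67.247 227.717,68.425 213.219,72.717 199.651,80.105 190.020,90.573

[2] open run; points: 244.854,130.596 234.517,129.854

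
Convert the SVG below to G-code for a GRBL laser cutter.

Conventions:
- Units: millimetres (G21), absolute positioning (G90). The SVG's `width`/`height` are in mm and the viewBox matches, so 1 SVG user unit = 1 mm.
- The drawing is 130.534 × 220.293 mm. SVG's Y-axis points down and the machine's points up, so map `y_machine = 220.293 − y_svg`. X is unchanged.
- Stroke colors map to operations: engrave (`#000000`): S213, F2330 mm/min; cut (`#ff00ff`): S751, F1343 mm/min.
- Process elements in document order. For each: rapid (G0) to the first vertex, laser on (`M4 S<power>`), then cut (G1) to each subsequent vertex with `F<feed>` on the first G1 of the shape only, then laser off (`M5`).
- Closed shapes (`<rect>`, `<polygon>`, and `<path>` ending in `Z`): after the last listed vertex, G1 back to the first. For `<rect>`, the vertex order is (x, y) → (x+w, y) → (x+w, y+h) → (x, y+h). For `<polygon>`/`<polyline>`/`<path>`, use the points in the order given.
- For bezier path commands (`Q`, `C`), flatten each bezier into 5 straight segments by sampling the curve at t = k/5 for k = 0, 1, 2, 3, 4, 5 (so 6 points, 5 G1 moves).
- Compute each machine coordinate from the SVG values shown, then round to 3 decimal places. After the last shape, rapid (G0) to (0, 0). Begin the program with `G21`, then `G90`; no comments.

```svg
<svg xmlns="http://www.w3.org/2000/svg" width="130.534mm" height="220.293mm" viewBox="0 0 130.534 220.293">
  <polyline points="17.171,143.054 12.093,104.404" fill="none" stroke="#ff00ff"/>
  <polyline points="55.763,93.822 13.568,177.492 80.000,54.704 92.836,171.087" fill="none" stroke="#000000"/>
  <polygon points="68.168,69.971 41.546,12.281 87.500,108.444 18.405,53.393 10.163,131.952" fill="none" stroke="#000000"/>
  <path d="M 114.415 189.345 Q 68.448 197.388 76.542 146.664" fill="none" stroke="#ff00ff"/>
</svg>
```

G21
G90
G0 X17.171 Y77.239
M4 S751
G1 X12.093 Y115.889 F1343
M5
G0 X55.763 Y126.471
M4 S213
G1 X13.568 Y42.801 F2330
G1 X80.000 Y165.589
G1 X92.836 Y49.206
M5
G0 X68.168 Y150.322
M4 S213
G1 X41.546 Y208.012 F2330
G1 X87.500 Y111.849
G1 X18.405 Y166.900
G1 X10.163 Y88.341
G1 X68.168 Y150.322
M5
G0 X114.415 Y30.948
M4 S751
G1 X98.191 Y30.081 F1343
G1 X86.291 Y33.916
G1 X78.717 Y42.453
G1 X75.467 Y55.690
G1 X76.542 Y73.629
M5
G0 X0.000 Y0.000

viewBox `0 0 130.534 220.293` with mm width/height → 1 unit = 1 mm. Flip: y_m = 220.293 − y_svg.

**Shape 1** — `<polyline>` line segment, stroke `#ff00ff` → cut (S751, F1343). Machine vertices: (17.171,77.239) → (12.093,115.889). Open path.

**Shape 2** — `<polyline>` open polyline, stroke `#000000` → engrave (S213, F2330). Machine vertices: (55.763,126.471) → (13.568,42.801) → (80.000,165.589) → (92.836,49.206). Open path.

**Shape 3** — `<polygon>` closed polygon, stroke `#000000` → engrave (S213, F2330). Machine vertices: (68.168,150.322) → (41.546,208.012) → (87.500,111.849) → (18.405,166.900) → (10.163,88.341) → (68.168,150.322). Closed: final G1 returns to the first vertex.

**Shape 4** — `<path>` quadratic bezier, stroke `#ff00ff` → cut (S751, F1343). Control points (SVG): P0=(114.415,189.345), P1=(68.448,197.388), P2=(76.542,146.664); sampled at t=k/5. Machine vertices: (114.415,30.948) → (98.191,30.081) → (86.291,33.916) → (78.717,42.453) → (75.467,55.690) → (76.542,73.629). Open path.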